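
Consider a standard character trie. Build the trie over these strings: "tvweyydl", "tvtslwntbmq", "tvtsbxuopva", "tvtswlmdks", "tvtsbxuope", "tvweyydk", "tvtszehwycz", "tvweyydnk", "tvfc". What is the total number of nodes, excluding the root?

For each word, the new-node count is its length minus the longest prefix already in the trie:
  "tvweyydl" → 8 new (t, v, w, e, y, y, d, l)
  "tvtslwntbmq" → prefix "tv" already present; 9 new (t, s, l, w, n, t, b, m, q)
  "tvtsbxuopva" → prefix "tvts" already present; 7 new (b, x, u, o, p, v, a)
  "tvtswlmdks" → prefix "tvts" already present; 6 new (w, l, m, d, k, s)
  "tvtsbxuope" → prefix "tvtsbxuop" already present; 1 new (e)
  "tvweyydk" → prefix "tvweyyd" already present; 1 new (k)
  "tvtszehwycz" → prefix "tvts" already present; 7 new (z, e, h, w, y, c, z)
  "tvweyydnk" → prefix "tvweyyd" already present; 2 new (n, k)
  "tvfc" → prefix "tv" already present; 2 new (f, c)
Total nodes = 8 + 9 + 7 + 6 + 1 + 1 + 7 + 2 + 2 = 43

43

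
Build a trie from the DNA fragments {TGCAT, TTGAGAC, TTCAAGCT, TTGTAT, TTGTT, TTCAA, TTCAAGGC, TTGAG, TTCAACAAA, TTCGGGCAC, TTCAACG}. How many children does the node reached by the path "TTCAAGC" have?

1

The children of the "TTCAAGC" node are the distinct next characters among strings starting with "TTCAAGC".
Characters that immediately follow "TTCAAGC" among the stored strings: {T}.
That node has 1 child edge.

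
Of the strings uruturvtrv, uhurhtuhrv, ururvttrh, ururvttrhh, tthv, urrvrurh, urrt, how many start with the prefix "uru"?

Traverse to the node for "uru", then collect every word in that subtree.
Words under "uru": ururvttrh, ururvttrhh, uruturvtrv
Count: 3

3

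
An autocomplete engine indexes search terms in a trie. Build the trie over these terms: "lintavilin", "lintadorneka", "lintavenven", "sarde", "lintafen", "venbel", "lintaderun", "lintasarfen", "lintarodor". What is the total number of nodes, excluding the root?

51

Insert word by word; a character creates a node only if that edge doesn't already exist:
  "lintavilin" → 10 new (l, i, n, t, a, v, i, l, i, n)
  "lintadorneka" → prefix "linta" already present; 7 new (d, o, r, n, e, k, a)
  "lintavenven" → prefix "lintav" already present; 5 new (e, n, v, e, n)
  "sarde" → 5 new (s, a, r, d, e)
  "lintafen" → prefix "linta" already present; 3 new (f, e, n)
  "venbel" → 6 new (v, e, n, b, e, l)
  "lintaderun" → prefix "lintad" already present; 4 new (e, r, u, n)
  "lintasarfen" → prefix "linta" already present; 6 new (s, a, r, f, e, n)
  "lintarodor" → prefix "linta" already present; 5 new (r, o, d, o, r)
Total nodes = 10 + 7 + 5 + 5 + 3 + 6 + 4 + 6 + 5 = 51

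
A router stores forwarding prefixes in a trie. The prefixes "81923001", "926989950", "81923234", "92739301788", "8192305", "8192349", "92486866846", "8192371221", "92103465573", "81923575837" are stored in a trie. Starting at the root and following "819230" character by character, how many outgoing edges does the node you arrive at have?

2

Walk "819230" from the root, arriving at one node.
Distinct next characters after "819230": 0, 5.
That node has 2 child edges.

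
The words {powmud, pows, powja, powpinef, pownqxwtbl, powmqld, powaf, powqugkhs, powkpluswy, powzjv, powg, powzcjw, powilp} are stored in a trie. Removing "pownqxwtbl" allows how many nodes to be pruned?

A node on "pownqxwtbl"'s path can go only if nothing else ends at it or branches off below it.
The suffix "nqxwtbl" (7 nodes) is used only by "pownqxwtbl"; the node for "pow" still has the child "m", so pruning stops there.
Nodes removed: 7

7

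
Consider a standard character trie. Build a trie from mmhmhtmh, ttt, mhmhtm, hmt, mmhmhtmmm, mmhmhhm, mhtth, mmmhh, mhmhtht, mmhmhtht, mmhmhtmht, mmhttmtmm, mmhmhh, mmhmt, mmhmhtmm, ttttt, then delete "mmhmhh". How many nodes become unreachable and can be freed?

0

A node on "mmhmhh"'s path can go only if nothing else ends at it or branches off below it.
Every node on "mmhmhh" is still needed (e.g. by "mmhmhhm"), so nothing is freed.
Nodes removed: 0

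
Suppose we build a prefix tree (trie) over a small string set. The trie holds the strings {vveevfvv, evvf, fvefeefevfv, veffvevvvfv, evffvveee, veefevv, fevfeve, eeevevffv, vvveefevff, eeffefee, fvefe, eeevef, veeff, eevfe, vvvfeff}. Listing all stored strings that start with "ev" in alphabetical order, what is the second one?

Filter for "ev…" and sort: "evffvveee", "evvf"
Position 2: evvf

evvf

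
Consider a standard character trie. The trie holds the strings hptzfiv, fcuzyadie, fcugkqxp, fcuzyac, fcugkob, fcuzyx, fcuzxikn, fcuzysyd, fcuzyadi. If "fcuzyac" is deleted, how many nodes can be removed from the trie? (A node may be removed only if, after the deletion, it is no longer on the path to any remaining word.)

A node on "fcuzyac"'s path can go only if nothing else ends at it or branches off below it.
The suffix "c" (1 node) is used only by "fcuzyac"; the node for "fcuzya" still has the child "d", so pruning stops there.
Nodes removed: 1

1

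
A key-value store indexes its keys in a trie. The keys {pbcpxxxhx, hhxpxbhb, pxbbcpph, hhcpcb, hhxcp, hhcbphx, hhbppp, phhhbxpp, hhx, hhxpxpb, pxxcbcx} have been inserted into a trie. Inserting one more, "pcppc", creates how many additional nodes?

The longest prefix of "pcppc" already in the trie is "p" (length 1).
Each of the 4 remaining characters creates one node.

4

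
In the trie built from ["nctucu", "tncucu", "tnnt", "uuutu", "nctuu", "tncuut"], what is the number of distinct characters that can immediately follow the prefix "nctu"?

2

Walk "nctu" from the root, arriving at one node.
Characters that immediately follow "nctu" among the stored strings: {c, u}.
That node has 2 child edges.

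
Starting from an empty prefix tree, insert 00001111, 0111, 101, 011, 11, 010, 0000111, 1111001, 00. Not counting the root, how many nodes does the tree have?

21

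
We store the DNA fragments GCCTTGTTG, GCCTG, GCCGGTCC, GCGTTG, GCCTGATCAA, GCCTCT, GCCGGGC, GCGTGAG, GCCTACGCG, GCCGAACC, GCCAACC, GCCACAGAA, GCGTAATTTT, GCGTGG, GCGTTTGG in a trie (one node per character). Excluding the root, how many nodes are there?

59

For each word, the new-node count is its length minus the longest prefix already in the trie:
  "GCCTTGTTG" → 9 new (G, C, C, T, T, G, T, T, G)
  "GCCTG" → prefix "GCCT" already present; 1 new (G)
  "GCCGGTCC" → prefix "GCC" already present; 5 new (G, G, T, C, C)
  "GCGTTG" → prefix "GC" already present; 4 new (G, T, T, G)
  "GCCTGATCAA" → prefix "GCCTG" already present; 5 new (A, T, C, A, A)
  "GCCTCT" → prefix "GCCT" already present; 2 new (C, T)
  "GCCGGGC" → prefix "GCCGG" already present; 2 new (G, C)
  "GCGTGAG" → prefix "GCGT" already present; 3 new (G, A, G)
  "GCCTACGCG" → prefix "GCCT" already present; 5 new (A, C, G, C, G)
  "GCCGAACC" → prefix "GCCG" already present; 4 new (A, A, C, C)
  "GCCAACC" → prefix "GCC" already present; 4 new (A, A, C, C)
  "GCCACAGAA" → prefix "GCCA" already present; 5 new (C, A, G, A, A)
  "GCGTAATTTT" → prefix "GCGT" already present; 6 new (A, A, T, T, T, T)
  "GCGTGG" → prefix "GCGTG" already present; 1 new (G)
  "GCGTTTGG" → prefix "GCGTT" already present; 3 new (T, G, G)
Total nodes = 9 + 1 + 5 + 4 + 5 + 2 + 2 + 3 + 5 + 4 + 4 + 5 + 6 + 1 + 3 = 59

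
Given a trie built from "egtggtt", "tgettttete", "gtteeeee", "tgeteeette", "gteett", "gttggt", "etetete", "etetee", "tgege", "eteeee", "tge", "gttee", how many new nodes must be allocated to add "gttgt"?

1

The longest prefix of "gttgt" already in the trie is "gttg" (length 4).
Each of the 1 remaining characters creates one node.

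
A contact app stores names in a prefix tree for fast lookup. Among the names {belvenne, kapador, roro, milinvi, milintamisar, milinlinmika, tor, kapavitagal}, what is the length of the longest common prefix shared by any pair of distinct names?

Look for the deepest trie node that still has at least two words in its subtree.
e.g. "milinlinmika" and "milintamisar" share the prefix "milin" of length 5; no pair shares a longer one.
Longest shared-prefix length: 5

5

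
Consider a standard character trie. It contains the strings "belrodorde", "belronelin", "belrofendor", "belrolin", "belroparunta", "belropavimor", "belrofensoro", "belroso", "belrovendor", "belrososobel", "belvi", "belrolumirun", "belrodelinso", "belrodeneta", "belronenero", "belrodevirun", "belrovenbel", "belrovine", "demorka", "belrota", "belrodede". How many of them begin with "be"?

20

Walk to "be"; the words in its subtree are exactly those with that prefix.
Words under "be": belrodede, belrodelinso, belrodeneta, belrodevirun, belrodorde, belrofendor, belrofensoro, belrolin, belrolumirun, belronelin, belronenero, belroparunta, belropavimor, belroso, belrososobel, belrota, belrovenbel, belrovendor, belrovine, belvi
Count: 20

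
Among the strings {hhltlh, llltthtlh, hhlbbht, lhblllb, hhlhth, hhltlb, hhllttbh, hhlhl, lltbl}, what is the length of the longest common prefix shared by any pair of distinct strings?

The deepest shared node is where two words last agree before diverging.
"hhltlb" and "hhltlh" agree on "hhltl" (5 characters) before diverging; nothing deeper is shared.
Longest shared-prefix length: 5

5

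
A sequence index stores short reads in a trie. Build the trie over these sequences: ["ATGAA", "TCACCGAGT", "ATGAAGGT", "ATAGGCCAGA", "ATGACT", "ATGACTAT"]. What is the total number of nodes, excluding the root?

Trace insertions, counting only characters that open a new branch:
  "ATGAA" → 5 new (A, T, G, A, A)
  "TCACCGAGT" → 9 new (T, C, A, C, C, G, A, G, T)
  "ATGAAGGT" → prefix "ATGAA" already present; 3 new (G, G, T)
  "ATAGGCCAGA" → prefix "AT" already present; 8 new (A, G, G, C, C, A, G, A)
  "ATGACT" → prefix "ATGA" already present; 2 new (C, T)
  "ATGACTAT" → prefix "ATGACT" already present; 2 new (A, T)
Total nodes = 5 + 9 + 3 + 8 + 2 + 2 = 29

29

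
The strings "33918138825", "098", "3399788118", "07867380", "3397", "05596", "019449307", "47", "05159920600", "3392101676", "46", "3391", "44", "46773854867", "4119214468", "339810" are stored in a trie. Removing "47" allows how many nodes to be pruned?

Walk "47" from the leaf back toward the root, removing each node that no remaining word uses.
The suffix "7" (1 node) is used only by "47"; the node for "4" still has the child "6", so pruning stops there.
Nodes removed: 1

1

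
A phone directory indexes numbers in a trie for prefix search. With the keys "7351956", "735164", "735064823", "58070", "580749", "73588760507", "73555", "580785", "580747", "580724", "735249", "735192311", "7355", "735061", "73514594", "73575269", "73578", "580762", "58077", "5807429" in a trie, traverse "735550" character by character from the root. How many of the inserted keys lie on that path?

Walk "735550" from the root; an end-of-word marker is hit whenever a stored word is a prefix of "735550".
Prefixes of the query that are stored words: "7355", "73555"
Count: 2

2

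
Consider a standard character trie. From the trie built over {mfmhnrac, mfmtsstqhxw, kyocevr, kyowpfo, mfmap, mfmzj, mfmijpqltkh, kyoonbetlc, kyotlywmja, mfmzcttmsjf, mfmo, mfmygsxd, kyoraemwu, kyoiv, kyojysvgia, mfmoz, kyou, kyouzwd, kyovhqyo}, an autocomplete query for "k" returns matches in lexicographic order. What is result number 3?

kyojysvgia

DFS of the "k" subtree visits, in order: "kyocevr", "kyoiv", "kyojysvgia", "kyoonbetlc", "kyoraemwu", "kyotlywmja", "kyou", "kyouzwd", "kyovhqyo", "kyowpfo"
The 3rd is kyojysvgia.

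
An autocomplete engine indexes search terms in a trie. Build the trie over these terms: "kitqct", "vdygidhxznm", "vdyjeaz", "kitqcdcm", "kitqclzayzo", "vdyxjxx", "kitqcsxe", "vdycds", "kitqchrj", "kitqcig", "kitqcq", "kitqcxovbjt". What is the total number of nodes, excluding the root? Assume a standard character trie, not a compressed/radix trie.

52

Insert word by word; a character creates a node only if that edge doesn't already exist:
  "kitqct" → 6 new (k, i, t, q, c, t)
  "vdygidhxznm" → 11 new (v, d, y, g, i, d, h, x, z, n, m)
  "vdyjeaz" → prefix "vdy" already present; 4 new (j, e, a, z)
  "kitqcdcm" → prefix "kitqc" already present; 3 new (d, c, m)
  "kitqclzayzo" → prefix "kitqc" already present; 6 new (l, z, a, y, z, o)
  "vdyxjxx" → prefix "vdy" already present; 4 new (x, j, x, x)
  "kitqcsxe" → prefix "kitqc" already present; 3 new (s, x, e)
  "vdycds" → prefix "vdy" already present; 3 new (c, d, s)
  "kitqchrj" → prefix "kitqc" already present; 3 new (h, r, j)
  "kitqcig" → prefix "kitqc" already present; 2 new (i, g)
  "kitqcq" → prefix "kitqc" already present; 1 new (q)
  "kitqcxovbjt" → prefix "kitqc" already present; 6 new (x, o, v, b, j, t)
Total nodes = 6 + 11 + 4 + 3 + 6 + 4 + 3 + 3 + 3 + 2 + 1 + 6 = 52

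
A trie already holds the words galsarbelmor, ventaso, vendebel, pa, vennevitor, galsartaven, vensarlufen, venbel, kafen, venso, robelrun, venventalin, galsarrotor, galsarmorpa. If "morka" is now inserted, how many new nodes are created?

5

No existing word starts with "m", so every character of "morka" needs a new node.
5 − 0 = 5 new nodes.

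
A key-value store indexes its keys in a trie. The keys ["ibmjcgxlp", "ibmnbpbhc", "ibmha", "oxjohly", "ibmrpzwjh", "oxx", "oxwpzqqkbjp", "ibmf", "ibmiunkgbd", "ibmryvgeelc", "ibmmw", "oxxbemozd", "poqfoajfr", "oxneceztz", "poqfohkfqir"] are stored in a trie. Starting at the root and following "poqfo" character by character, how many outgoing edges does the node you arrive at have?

Walk "poqfo" from the root, arriving at one node.
Distinct next characters after "poqfo": a, h.
That node has 2 child edges.

2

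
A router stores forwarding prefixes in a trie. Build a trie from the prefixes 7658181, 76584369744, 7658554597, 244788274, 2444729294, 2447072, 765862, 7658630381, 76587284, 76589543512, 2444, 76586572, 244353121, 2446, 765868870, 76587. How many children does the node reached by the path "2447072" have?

Walk "2447072" from the root, arriving at one node.
No stored string extends past "2447072".
That node has 0 child edges.

0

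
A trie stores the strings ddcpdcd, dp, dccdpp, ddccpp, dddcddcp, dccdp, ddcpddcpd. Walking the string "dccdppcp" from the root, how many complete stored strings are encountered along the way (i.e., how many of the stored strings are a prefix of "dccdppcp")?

Traverse "dccdppcp" character by character; count nodes along the way that are marked as word ends.
Prefixes of the query that are stored words: "dccdp", "dccdpp"
Count: 2

2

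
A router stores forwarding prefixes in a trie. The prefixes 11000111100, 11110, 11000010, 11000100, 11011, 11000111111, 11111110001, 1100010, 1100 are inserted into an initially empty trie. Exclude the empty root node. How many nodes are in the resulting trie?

30

Count nodes per top-level branch (shared prefixes stored once):
  '1'-branch (1100, 11000010, 1100010, 11000100, 11000111100, 11000111111, 11011, 11110, 11111110001): 30 nodes
Sum: 30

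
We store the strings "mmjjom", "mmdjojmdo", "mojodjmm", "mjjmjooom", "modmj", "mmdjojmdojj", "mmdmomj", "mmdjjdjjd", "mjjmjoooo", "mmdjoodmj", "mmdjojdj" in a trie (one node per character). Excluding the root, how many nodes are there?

Count nodes per top-level branch (shared prefixes stored once):
  'm'-branch (mjjmjooom, mjjmjoooo, mmdjjdjjd, mmdjojdj, mmdjojmdo, mmdjojmdojj, mmdjoodmj, mmdmomj, mmjjom, modmj, mojodjmm): 49 nodes
Sum: 49

49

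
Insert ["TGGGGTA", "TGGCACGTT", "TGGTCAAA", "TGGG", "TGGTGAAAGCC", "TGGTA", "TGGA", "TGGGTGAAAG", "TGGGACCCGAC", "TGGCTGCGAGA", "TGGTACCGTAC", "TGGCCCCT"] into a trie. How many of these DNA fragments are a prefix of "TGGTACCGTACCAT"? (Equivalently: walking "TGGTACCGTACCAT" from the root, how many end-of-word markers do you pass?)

2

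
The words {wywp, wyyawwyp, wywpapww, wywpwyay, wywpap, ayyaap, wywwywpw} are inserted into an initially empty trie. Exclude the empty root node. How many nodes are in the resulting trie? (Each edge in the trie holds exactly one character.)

Count nodes per top-level branch (shared prefixes stored once):
  'a'-branch (ayyaap): 6 nodes
  'w'-branch (wywp, wywpap, wywpapww, wywpwyay, wywwywpw, wyyawwyp): 23 nodes
Sum: 29

29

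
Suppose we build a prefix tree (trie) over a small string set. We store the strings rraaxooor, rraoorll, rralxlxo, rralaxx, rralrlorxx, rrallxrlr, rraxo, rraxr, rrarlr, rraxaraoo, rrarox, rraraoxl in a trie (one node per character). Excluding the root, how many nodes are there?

50

Insert word by word; a character creates a node only if that edge doesn't already exist:
  "rraaxooor" → 9 new (r, r, a, a, x, o, o, o, r)
  "rraoorll" → prefix "rra" already present; 5 new (o, o, r, l, l)
  "rralxlxo" → prefix "rra" already present; 5 new (l, x, l, x, o)
  "rralaxx" → prefix "rral" already present; 3 new (a, x, x)
  "rralrlorxx" → prefix "rral" already present; 6 new (r, l, o, r, x, x)
  "rrallxrlr" → prefix "rral" already present; 5 new (l, x, r, l, r)
  "rraxo" → prefix "rra" already present; 2 new (x, o)
  "rraxr" → prefix "rrax" already present; 1 new (r)
  "rrarlr" → prefix "rra" already present; 3 new (r, l, r)
  "rraxaraoo" → prefix "rrax" already present; 5 new (a, r, a, o, o)
  "rrarox" → prefix "rrar" already present; 2 new (o, x)
  "rraraoxl" → prefix "rrar" already present; 4 new (a, o, x, l)
Total nodes = 9 + 5 + 5 + 3 + 6 + 5 + 2 + 1 + 3 + 5 + 2 + 4 = 50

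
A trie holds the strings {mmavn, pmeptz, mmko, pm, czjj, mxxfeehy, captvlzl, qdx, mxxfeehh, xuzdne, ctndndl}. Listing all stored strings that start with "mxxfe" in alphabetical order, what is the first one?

Filter for "mxxfe…" and sort: "mxxfeehh", "mxxfeehy"
The 1st is mxxfeehh.

mxxfeehh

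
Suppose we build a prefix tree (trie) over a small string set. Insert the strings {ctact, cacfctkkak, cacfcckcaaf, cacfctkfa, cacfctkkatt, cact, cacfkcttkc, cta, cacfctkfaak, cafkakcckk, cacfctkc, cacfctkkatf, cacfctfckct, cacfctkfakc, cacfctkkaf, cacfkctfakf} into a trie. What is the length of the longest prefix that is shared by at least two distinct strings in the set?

Look for the deepest trie node that still has at least two words in its subtree.
"cacfctkkatf" and "cacfctkkatt" agree on "cacfctkkat" (10 characters) before diverging; nothing deeper is shared.
Longest shared-prefix length: 10

10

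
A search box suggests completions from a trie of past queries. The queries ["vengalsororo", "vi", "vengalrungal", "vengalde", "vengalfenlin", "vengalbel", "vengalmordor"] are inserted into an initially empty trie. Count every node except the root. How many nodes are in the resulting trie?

36

Insert word by word; a character creates a node only if that edge doesn't already exist:
  "vengalsororo" → 12 new (v, e, n, g, a, l, s, o, r, o, r, o)
  "vi" → prefix "v" already present; 1 new (i)
  "vengalrungal" → prefix "vengal" already present; 6 new (r, u, n, g, a, l)
  "vengalde" → prefix "vengal" already present; 2 new (d, e)
  "vengalfenlin" → prefix "vengal" already present; 6 new (f, e, n, l, i, n)
  "vengalbel" → prefix "vengal" already present; 3 new (b, e, l)
  "vengalmordor" → prefix "vengal" already present; 6 new (m, o, r, d, o, r)
Total nodes = 12 + 1 + 6 + 2 + 6 + 3 + 6 = 36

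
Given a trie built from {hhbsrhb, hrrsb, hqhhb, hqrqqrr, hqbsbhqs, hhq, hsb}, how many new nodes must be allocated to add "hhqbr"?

2

Walking "hhqbr" from the root, the first 3 characters ("hhq") follow existing edges; "b" is the first miss.
New nodes needed: |"hhqbr"| − 3 = 5 − 3 = 2.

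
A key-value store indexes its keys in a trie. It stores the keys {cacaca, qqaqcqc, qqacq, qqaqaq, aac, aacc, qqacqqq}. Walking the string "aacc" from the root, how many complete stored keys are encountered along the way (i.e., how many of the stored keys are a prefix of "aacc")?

Walk "aacc" from the root; an end-of-word marker is hit whenever a stored word is a prefix of "aacc".
Prefixes of the query that are stored words: "aac", "aacc"
Count: 2

2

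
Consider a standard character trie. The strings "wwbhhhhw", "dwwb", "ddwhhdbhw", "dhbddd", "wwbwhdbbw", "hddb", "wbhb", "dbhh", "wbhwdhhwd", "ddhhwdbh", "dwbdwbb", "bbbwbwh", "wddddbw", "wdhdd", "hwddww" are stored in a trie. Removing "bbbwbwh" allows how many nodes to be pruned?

7

After clearing the end-marker at "bbbwbwh", prune upward until reaching a node still needed by another word.
No other word shares any prefix with "bbbwbwh", so all 7 of its nodes go.
Nodes removed: 7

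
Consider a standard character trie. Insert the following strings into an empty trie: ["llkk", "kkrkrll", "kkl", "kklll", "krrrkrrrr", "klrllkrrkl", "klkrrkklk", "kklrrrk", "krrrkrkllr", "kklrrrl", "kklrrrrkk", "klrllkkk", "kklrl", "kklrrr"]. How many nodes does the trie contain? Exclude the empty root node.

53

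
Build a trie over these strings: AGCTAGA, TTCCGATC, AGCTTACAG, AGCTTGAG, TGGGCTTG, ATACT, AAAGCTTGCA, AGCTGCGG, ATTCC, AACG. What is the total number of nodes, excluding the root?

Insert word by word; a character creates a node only if that edge doesn't already exist:
  "AGCTAGA" → 7 new (A, G, C, T, A, G, A)
  "TTCCGATC" → 8 new (T, T, C, C, G, A, T, C)
  "AGCTTACAG" → prefix "AGCT" already present; 5 new (T, A, C, A, G)
  "AGCTTGAG" → prefix "AGCTT" already present; 3 new (G, A, G)
  "TGGGCTTG" → prefix "T" already present; 7 new (G, G, G, C, T, T, G)
  "ATACT" → prefix "A" already present; 4 new (T, A, C, T)
  "AAAGCTTGCA" → prefix "A" already present; 9 new (A, A, G, C, T, T, G, C, A)
  "AGCTGCGG" → prefix "AGCT" already present; 4 new (G, C, G, G)
  "ATTCC" → prefix "AT" already present; 3 new (T, C, C)
  "AACG" → prefix "AA" already present; 2 new (C, G)
Total nodes = 7 + 8 + 5 + 3 + 7 + 4 + 9 + 4 + 3 + 2 = 52

52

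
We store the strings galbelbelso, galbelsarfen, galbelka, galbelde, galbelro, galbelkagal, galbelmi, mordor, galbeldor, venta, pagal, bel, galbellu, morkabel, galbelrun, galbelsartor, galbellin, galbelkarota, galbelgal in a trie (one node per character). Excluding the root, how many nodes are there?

70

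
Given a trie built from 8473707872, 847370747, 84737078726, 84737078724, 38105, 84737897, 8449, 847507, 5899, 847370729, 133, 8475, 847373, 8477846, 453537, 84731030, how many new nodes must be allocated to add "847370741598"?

4

Walking "847370741598" from the root, the first 8 characters ("84737074") follow existing edges; "1" is the first miss.
New nodes needed: |"847370741598"| − 8 = 12 − 8 = 4.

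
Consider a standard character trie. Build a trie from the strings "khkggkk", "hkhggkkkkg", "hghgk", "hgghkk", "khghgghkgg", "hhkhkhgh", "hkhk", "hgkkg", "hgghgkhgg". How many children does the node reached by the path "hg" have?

Follow the path "hg" to its node, then look at its outgoing edges.
Distinct next characters after "hg": g, h, k.
That node has 3 child edges.

3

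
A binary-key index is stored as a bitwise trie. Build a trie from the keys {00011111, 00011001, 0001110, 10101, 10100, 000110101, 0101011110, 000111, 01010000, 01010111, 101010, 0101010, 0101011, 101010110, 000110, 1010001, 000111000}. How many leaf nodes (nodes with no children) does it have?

9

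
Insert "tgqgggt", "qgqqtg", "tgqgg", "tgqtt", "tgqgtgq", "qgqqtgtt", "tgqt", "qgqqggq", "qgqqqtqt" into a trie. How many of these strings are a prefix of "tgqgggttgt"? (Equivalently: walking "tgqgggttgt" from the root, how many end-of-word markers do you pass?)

Walk "tgqgggttgt" from the root; an end-of-word marker is hit whenever a stored word is a prefix of "tgqgggttgt".
Prefixes of the query that are stored words: "tgqgg", "tgqgggt"
Count: 2

2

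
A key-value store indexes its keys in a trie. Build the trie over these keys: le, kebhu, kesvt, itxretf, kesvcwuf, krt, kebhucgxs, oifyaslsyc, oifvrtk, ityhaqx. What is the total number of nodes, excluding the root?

46

For each word, the new-node count is its length minus the longest prefix already in the trie:
  "le" → 2 new (l, e)
  "kebhu" → 5 new (k, e, b, h, u)
  "kesvt" → prefix "ke" already present; 3 new (s, v, t)
  "itxretf" → 7 new (i, t, x, r, e, t, f)
  "kesvcwuf" → prefix "kesv" already present; 4 new (c, w, u, f)
  "krt" → prefix "k" already present; 2 new (r, t)
  "kebhucgxs" → prefix "kebhu" already present; 4 new (c, g, x, s)
  "oifyaslsyc" → 10 new (o, i, f, y, a, s, l, s, y, c)
  "oifvrtk" → prefix "oif" already present; 4 new (v, r, t, k)
  "ityhaqx" → prefix "it" already present; 5 new (y, h, a, q, x)
Total nodes = 2 + 5 + 3 + 7 + 4 + 2 + 4 + 10 + 4 + 5 = 46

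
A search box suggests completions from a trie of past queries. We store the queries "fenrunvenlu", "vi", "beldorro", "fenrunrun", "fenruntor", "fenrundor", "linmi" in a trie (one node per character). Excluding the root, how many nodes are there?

35

Insert word by word; a character creates a node only if that edge doesn't already exist:
  "fenrunvenlu" → 11 new (f, e, n, r, u, n, v, e, n, l, u)
  "vi" → 2 new (v, i)
  "beldorro" → 8 new (b, e, l, d, o, r, r, o)
  "fenrunrun" → prefix "fenrun" already present; 3 new (r, u, n)
  "fenruntor" → prefix "fenrun" already present; 3 new (t, o, r)
  "fenrundor" → prefix "fenrun" already present; 3 new (d, o, r)
  "linmi" → 5 new (l, i, n, m, i)
Total nodes = 11 + 2 + 8 + 3 + 3 + 3 + 5 = 35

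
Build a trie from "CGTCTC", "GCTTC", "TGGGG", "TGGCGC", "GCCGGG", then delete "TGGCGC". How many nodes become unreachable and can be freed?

A node on "TGGCGC"'s path can go only if nothing else ends at it or branches off below it.
The suffix "CGC" (3 nodes) is used only by "TGGCGC"; the node for "TGG" still has the child "G", so pruning stops there.
Nodes removed: 3

3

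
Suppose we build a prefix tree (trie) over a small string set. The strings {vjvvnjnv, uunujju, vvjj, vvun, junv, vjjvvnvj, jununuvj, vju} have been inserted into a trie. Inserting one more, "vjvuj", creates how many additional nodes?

"vjv" is already a path in the trie; the remaining "uj" must be added.
Each of the 2 remaining characters creates one node.

2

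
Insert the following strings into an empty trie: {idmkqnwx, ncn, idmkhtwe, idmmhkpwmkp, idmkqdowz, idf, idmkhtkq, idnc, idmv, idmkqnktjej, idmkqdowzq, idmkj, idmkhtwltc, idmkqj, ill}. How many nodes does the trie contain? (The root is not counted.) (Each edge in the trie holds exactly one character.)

46

Count nodes per top-level branch (shared prefixes stored once):
  'i'-branch (idf, idmkhtkq, idmkhtwe, idmkhtwltc, idmkj, idmkqdowz, idmkqdowzq, idmkqj, idmkqnktjej, idmkqnwx, idmmhkpwmkp, idmv, idnc, ill): 43 nodes
  'n'-branch (ncn): 3 nodes
Sum: 46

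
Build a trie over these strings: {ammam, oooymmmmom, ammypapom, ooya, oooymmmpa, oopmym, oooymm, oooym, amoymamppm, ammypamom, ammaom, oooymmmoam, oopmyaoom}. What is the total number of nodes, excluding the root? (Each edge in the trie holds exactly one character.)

For each word, the new-node count is its length minus the longest prefix already in the trie:
  "ammam" → 5 new (a, m, m, a, m)
  "oooymmmmom" → 10 new (o, o, o, y, m, m, m, m, o, m)
  "ammypapom" → prefix "amm" already present; 6 new (y, p, a, p, o, m)
  "ooya" → prefix "oo" already present; 2 new (y, a)
  "oooymmmpa" → prefix "oooymmm" already present; 2 new (p, a)
  "oopmym" → prefix "oo" already present; 4 new (p, m, y, m)
  "oooymm" → prefix "oooymm" already present; 0 new (none)
  "oooym" → prefix "oooym" already present; 0 new (none)
  "amoymamppm" → prefix "am" already present; 8 new (o, y, m, a, m, p, p, m)
  "ammypamom" → prefix "ammypa" already present; 3 new (m, o, m)
  "ammaom" → prefix "amma" already present; 2 new (o, m)
  "oooymmmoam" → prefix "oooymmm" already present; 3 new (o, a, m)
  "oopmyaoom" → prefix "oopmy" already present; 4 new (a, o, o, m)
Total nodes = 5 + 10 + 6 + 2 + 2 + 4 + 0 + 0 + 8 + 3 + 2 + 3 + 4 = 49

49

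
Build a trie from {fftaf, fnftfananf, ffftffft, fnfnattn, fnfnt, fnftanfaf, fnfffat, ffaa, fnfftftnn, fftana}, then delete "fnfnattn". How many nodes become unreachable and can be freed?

After clearing the end-marker at "fnfnattn", prune upward until reaching a node still needed by another word.
The suffix "attn" (4 nodes) is used only by "fnfnattn"; the node for "fnfn" still has the child "t", so pruning stops there.
Nodes removed: 4

4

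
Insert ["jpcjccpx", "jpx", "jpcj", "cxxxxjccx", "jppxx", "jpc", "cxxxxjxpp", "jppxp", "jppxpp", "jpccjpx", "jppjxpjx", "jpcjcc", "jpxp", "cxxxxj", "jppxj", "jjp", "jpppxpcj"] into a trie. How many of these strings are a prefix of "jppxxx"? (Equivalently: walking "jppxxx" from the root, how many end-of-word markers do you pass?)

1

Traverse "jppxxx" character by character; count nodes along the way that are marked as word ends.
Prefixes of the query that are stored words: "jppxx"
Count: 1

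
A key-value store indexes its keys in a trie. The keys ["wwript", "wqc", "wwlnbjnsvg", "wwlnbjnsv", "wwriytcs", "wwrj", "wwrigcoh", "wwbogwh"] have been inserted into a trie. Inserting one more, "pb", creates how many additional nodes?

"pb" shares no prefix with any stored word, so all 2 characters open new nodes.
2 − 0 = 2 new nodes.

2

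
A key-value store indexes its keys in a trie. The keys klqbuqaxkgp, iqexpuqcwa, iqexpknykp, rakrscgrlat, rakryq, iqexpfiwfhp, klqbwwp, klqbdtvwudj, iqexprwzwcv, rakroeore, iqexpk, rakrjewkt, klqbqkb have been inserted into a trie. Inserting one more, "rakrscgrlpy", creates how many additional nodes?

2

Walking "rakrscgrlpy" from the root, the first 9 characters ("rakrscgrl") follow existing edges; "p" is the first miss.
Each of the 2 remaining characters creates one node.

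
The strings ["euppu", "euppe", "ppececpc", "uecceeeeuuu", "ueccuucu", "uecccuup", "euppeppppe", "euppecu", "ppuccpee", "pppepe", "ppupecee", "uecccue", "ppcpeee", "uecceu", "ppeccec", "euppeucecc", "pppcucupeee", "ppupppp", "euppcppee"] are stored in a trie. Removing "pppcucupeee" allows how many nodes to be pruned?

A node on "pppcucupeee"'s path can go only if nothing else ends at it or branches off below it.
The suffix "cucupeee" (8 nodes) is used only by "pppcucupeee"; the node for "ppp" still has the child "e", so pruning stops there.
Nodes removed: 8

8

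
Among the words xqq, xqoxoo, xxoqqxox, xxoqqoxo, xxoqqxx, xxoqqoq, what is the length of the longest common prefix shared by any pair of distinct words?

6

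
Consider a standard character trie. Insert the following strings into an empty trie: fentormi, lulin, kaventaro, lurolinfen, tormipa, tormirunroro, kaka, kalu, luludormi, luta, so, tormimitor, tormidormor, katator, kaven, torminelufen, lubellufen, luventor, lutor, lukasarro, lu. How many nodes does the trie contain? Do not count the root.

For each word, the new-node count is its length minus the longest prefix already in the trie:
  "fentormi" → 8 new (f, e, n, t, o, r, m, i)
  "lulin" → 5 new (l, u, l, i, n)
  "kaventaro" → 9 new (k, a, v, e, n, t, a, r, o)
  "lurolinfen" → prefix "lu" already present; 8 new (r, o, l, i, n, f, e, n)
  "tormipa" → 7 new (t, o, r, m, i, p, a)
  "tormirunroro" → prefix "tormi" already present; 7 new (r, u, n, r, o, r, o)
  "kaka" → prefix "ka" already present; 2 new (k, a)
  "kalu" → prefix "ka" already present; 2 new (l, u)
  "luludormi" → prefix "lul" already present; 6 new (u, d, o, r, m, i)
  "luta" → prefix "lu" already present; 2 new (t, a)
  "so" → 2 new (s, o)
  "tormimitor" → prefix "tormi" already present; 5 new (m, i, t, o, r)
  "tormidormor" → prefix "tormi" already present; 6 new (d, o, r, m, o, r)
  "katator" → prefix "ka" already present; 5 new (t, a, t, o, r)
  "kaven" → prefix "kaven" already present; 0 new (none)
  "torminelufen" → prefix "tormi" already present; 7 new (n, e, l, u, f, e, n)
  "lubellufen" → prefix "lu" already present; 8 new (b, e, l, l, u, f, e, n)
  "luventor" → prefix "lu" already present; 6 new (v, e, n, t, o, r)
  "lutor" → prefix "lut" already present; 2 new (o, r)
  "lukasarro" → prefix "lu" already present; 7 new (k, a, s, a, r, r, o)
  "lu" → prefix "lu" already present; 0 new (none)
Total nodes = 8 + 5 + 9 + 8 + 7 + 7 + 2 + 2 + 6 + 2 + 2 + 5 + 6 + 5 + 0 + 7 + 8 + 6 + 2 + 7 + 0 = 104

104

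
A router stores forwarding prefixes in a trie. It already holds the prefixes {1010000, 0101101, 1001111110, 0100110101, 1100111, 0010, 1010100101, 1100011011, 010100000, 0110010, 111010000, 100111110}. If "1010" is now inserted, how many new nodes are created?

"1010" is already a full path in the trie; only an end-marker is added.
No new nodes are needed: 0.

0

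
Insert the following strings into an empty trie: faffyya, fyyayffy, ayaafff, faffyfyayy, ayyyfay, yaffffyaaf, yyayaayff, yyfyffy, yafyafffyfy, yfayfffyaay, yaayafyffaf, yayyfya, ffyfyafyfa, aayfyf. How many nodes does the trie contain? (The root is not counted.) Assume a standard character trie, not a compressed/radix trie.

100

Trace insertions, counting only characters that open a new branch:
  "faffyya" → 7 new (f, a, f, f, y, y, a)
  "fyyayffy" → prefix "f" already present; 7 new (y, y, a, y, f, f, y)
  "ayaafff" → 7 new (a, y, a, a, f, f, f)
  "faffyfyayy" → prefix "faffy" already present; 5 new (f, y, a, y, y)
  "ayyyfay" → prefix "ay" already present; 5 new (y, y, f, a, y)
  "yaffffyaaf" → 10 new (y, a, f, f, f, f, y, a, a, f)
  "yyayaayff" → prefix "y" already present; 8 new (y, a, y, a, a, y, f, f)
  "yyfyffy" → prefix "yy" already present; 5 new (f, y, f, f, y)
  "yafyafffyfy" → prefix "yaf" already present; 8 new (y, a, f, f, f, y, f, y)
  "yfayfffyaay" → prefix "y" already present; 10 new (f, a, y, f, f, f, y, a, a, y)
  "yaayafyffaf" → prefix "ya" already present; 9 new (a, y, a, f, y, f, f, a, f)
  "yayyfya" → prefix "ya" already present; 5 new (y, y, f, y, a)
  "ffyfyafyfa" → prefix "f" already present; 9 new (f, y, f, y, a, f, y, f, a)
  "aayfyf" → prefix "a" already present; 5 new (a, y, f, y, f)
Total nodes = 7 + 7 + 7 + 5 + 5 + 10 + 8 + 5 + 8 + 10 + 9 + 5 + 9 + 5 = 100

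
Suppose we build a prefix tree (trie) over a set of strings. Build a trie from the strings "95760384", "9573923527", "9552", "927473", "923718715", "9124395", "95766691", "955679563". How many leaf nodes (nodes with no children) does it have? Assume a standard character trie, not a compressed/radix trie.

8

Leaves are exactly the stored words that no other stored word extends.
Those words: "9124395", "923718715", "927473", "9552", "955679563", "9573923527", "95760384", "95766691"
Leaf count: 8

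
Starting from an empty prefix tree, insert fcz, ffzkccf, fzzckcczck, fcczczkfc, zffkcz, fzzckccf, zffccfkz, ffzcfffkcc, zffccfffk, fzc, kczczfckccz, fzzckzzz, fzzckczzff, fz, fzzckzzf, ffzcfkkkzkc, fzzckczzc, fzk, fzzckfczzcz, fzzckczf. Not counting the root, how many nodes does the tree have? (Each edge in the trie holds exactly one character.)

For each word, the new-node count is its length minus the longest prefix already in the trie:
  "fcz" → 3 new (f, c, z)
  "ffzkccf" → prefix "f" already present; 6 new (f, z, k, c, c, f)
  "fzzckcczck" → prefix "f" already present; 9 new (z, z, c, k, c, c, z, c, k)
  "fcczczkfc" → prefix "fc" already present; 7 new (c, z, c, z, k, f, c)
  "zffkcz" → 6 new (z, f, f, k, c, z)
  "fzzckccf" → prefix "fzzckcc" already present; 1 new (f)
  "zffccfkz" → prefix "zff" already present; 5 new (c, c, f, k, z)
  "ffzcfffkcc" → prefix "ffz" already present; 7 new (c, f, f, f, k, c, c)
  "zffccfffk" → prefix "zffccf" already present; 3 new (f, f, k)
  "fzc" → prefix "fz" already present; 1 new (c)
  "kczczfckccz" → 11 new (k, c, z, c, z, f, c, k, c, c, z)
  "fzzckzzz" → prefix "fzzck" already present; 3 new (z, z, z)
  "fzzckczzff" → prefix "fzzckc" already present; 4 new (z, z, f, f)
  "fz" → prefix "fz" already present; 0 new (none)
  "fzzckzzf" → prefix "fzzckzz" already present; 1 new (f)
  "ffzcfkkkzkc" → prefix "ffzcf" already present; 6 new (k, k, k, z, k, c)
  "fzzckczzc" → prefix "fzzckczz" already present; 1 new (c)
  "fzk" → prefix "fz" already present; 1 new (k)
  "fzzckfczzcz" → prefix "fzzck" already present; 6 new (f, c, z, z, c, z)
  "fzzckczf" → prefix "fzzckcz" already present; 1 new (f)
Total nodes = 3 + 6 + 9 + 7 + 6 + 1 + 5 + 7 + 3 + 1 + 11 + 3 + 4 + 0 + 1 + 6 + 1 + 1 + 6 + 1 = 82

82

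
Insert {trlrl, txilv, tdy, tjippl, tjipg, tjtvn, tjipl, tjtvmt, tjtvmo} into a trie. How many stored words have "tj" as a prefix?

6

Traverse to the node for "tj", then collect every word in that subtree.
Words under "tj": tjipg, tjipl, tjippl, tjtvmo, tjtvmt, tjtvn
Count: 6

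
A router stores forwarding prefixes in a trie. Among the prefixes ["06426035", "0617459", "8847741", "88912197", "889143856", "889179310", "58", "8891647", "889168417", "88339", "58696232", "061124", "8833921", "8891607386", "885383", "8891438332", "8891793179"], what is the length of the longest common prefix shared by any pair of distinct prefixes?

The deepest shared node is where two words last agree before diverging.
"889179310" and "8891793179" agree on "88917931" (8 characters) before diverging; nothing deeper is shared.
Longest shared-prefix length: 8

8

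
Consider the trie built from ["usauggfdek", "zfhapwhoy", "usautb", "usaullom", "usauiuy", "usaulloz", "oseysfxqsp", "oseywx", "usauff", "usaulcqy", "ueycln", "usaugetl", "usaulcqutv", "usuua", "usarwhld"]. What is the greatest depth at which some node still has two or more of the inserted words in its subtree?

7

Look for the deepest trie node that still has at least two words in its subtree.
e.g. "usaulcqutv" and "usaulcqy" share the prefix "usaulcq" of length 7; no pair shares a longer one.
Longest shared-prefix length: 7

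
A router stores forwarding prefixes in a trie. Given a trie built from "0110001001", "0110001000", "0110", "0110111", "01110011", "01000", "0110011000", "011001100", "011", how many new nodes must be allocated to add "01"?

0

"01" is already a full path in the trie; only an end-marker is added.
No new nodes are needed: 0.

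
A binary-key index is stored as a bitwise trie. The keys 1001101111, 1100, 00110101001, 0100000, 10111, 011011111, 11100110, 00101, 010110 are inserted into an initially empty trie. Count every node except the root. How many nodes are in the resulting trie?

51

Trace insertions, counting only characters that open a new branch:
  "1001101111" → 10 new (1, 0, 0, 1, 1, 0, 1, 1, 1, 1)
  "1100" → prefix "1" already present; 3 new (1, 0, 0)
  "00110101001" → 11 new (0, 0, 1, 1, 0, 1, 0, 1, 0, 0, 1)
  "0100000" → prefix "0" already present; 6 new (1, 0, 0, 0, 0, 0)
  "10111" → prefix "10" already present; 3 new (1, 1, 1)
  "011011111" → prefix "01" already present; 7 new (1, 0, 1, 1, 1, 1, 1)
  "11100110" → prefix "11" already present; 6 new (1, 0, 0, 1, 1, 0)
  "00101" → prefix "001" already present; 2 new (0, 1)
  "010110" → prefix "010" already present; 3 new (1, 1, 0)
Total nodes = 10 + 3 + 11 + 6 + 3 + 7 + 6 + 2 + 3 = 51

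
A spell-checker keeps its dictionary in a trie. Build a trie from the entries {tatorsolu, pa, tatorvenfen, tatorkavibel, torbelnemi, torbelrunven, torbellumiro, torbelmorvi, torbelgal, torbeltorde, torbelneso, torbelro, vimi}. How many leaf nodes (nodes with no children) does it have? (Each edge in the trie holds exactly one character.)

A leaf is a node with no children — equivalently, the end of a word that is not a proper prefix of any other stored word.
Those words: "pa", "tatorkavibel", "tatorsolu", "tatorvenfen", "torbelgal", "torbellumiro", "torbelmorvi", "torbelnemi", "torbelneso", "torbelro", "torbelrunven", "torbeltorde", "vimi"
Leaf count: 13

13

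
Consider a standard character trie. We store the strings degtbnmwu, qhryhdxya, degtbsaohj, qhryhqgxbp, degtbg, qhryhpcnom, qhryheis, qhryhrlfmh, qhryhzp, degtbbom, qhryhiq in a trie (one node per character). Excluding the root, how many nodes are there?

For each word, the new-node count is its length minus the longest prefix already in the trie:
  "degtbnmwu" → 9 new (d, e, g, t, b, n, m, w, u)
  "qhryhdxya" → 9 new (q, h, r, y, h, d, x, y, a)
  "degtbsaohj" → prefix "degtb" already present; 5 new (s, a, o, h, j)
  "qhryhqgxbp" → prefix "qhryh" already present; 5 new (q, g, x, b, p)
  "degtbg" → prefix "degtb" already present; 1 new (g)
  "qhryhpcnom" → prefix "qhryh" already present; 5 new (p, c, n, o, m)
  "qhryheis" → prefix "qhryh" already present; 3 new (e, i, s)
  "qhryhrlfmh" → prefix "qhryh" already present; 5 new (r, l, f, m, h)
  "qhryhzp" → prefix "qhryh" already present; 2 new (z, p)
  "degtbbom" → prefix "degtb" already present; 3 new (b, o, m)
  "qhryhiq" → prefix "qhryh" already present; 2 new (i, q)
Total nodes = 9 + 9 + 5 + 5 + 1 + 5 + 3 + 5 + 2 + 3 + 2 = 49

49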